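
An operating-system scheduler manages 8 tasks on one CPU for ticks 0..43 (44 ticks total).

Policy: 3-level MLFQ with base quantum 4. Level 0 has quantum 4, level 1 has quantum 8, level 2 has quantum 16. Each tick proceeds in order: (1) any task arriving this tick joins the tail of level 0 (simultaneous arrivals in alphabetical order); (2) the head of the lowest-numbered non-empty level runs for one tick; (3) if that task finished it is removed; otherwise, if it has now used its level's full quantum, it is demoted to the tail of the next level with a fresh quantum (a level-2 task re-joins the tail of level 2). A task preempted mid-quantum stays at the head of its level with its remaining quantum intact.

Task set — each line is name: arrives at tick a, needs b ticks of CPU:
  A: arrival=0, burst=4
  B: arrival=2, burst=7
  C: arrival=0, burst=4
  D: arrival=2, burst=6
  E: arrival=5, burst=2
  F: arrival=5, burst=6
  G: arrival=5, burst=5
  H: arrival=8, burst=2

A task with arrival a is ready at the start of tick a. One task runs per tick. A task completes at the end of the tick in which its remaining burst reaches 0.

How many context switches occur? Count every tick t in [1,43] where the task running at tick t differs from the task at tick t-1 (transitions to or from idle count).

t=0: L0/L1/L2 = AC/-/- → run A
t=1: L0/L1/L2 = AC/-/- → run A
t=2: L0/L1/L2 = ACBD/-/- → run A
t=3: L0/L1/L2 = ACBD/-/- → run A
t=4: L0/L1/L2 = CBD/-/- → run C
t=5: L0/L1/L2 = CBDEFG/-/- → run C
t=6: L0/L1/L2 = CBDEFG/-/- → run C
t=7: L0/L1/L2 = CBDEFG/-/- → run C
t=8: L0/L1/L2 = BDEFGH/-/- → run B
t=9: L0/L1/L2 = BDEFGH/-/- → run B
t=10: L0/L1/L2 = BDEFGH/-/- → run B
t=11: L0/L1/L2 = BDEFGH/-/- → run B
t=12: L0/L1/L2 = DEFGH/B/- → run D
t=13: L0/L1/L2 = DEFGH/B/- → run D
t=14: L0/L1/L2 = DEFGH/B/- → run D
t=15: L0/L1/L2 = DEFGH/B/- → run D
t=16: L0/L1/L2 = EFGH/BD/- → run E
t=17: L0/L1/L2 = EFGH/BD/- → run E
t=18: L0/L1/L2 = FGH/BD/- → run F
t=19: L0/L1/L2 = FGH/BD/- → run F
t=20: L0/L1/L2 = FGH/BD/- → run F
t=21: L0/L1/L2 = FGH/BD/- → run F
t=22: L0/L1/L2 = GH/BDF/- → run G
t=23: L0/L1/L2 = GH/BDF/- → run G
t=24: L0/L1/L2 = GH/BDF/- → run G
t=25: L0/L1/L2 = GH/BDF/- → run G
t=26: L0/L1/L2 = H/BDFG/- → run H
t=27: L0/L1/L2 = H/BDFG/- → run H
t=28: L0/L1/L2 = -/BDFG/- → run B
t=29: L0/L1/L2 = -/BDFG/- → run B
t=30: L0/L1/L2 = -/BDFG/- → run B
t=31: L0/L1/L2 = -/DFG/- → run D
t=32: L0/L1/L2 = -/DFG/- → run D
t=33: L0/L1/L2 = -/FG/- → run F
t=34: L0/L1/L2 = -/FG/- → run F
t=35: L0/L1/L2 = -/G/- → run G
t=36: (idle)
t=37: (idle)
t=38: (idle)
t=39: (idle)
t=40: (idle)
t=41: (idle)
t=42: (idle)
t=43: (idle)

context switches = 12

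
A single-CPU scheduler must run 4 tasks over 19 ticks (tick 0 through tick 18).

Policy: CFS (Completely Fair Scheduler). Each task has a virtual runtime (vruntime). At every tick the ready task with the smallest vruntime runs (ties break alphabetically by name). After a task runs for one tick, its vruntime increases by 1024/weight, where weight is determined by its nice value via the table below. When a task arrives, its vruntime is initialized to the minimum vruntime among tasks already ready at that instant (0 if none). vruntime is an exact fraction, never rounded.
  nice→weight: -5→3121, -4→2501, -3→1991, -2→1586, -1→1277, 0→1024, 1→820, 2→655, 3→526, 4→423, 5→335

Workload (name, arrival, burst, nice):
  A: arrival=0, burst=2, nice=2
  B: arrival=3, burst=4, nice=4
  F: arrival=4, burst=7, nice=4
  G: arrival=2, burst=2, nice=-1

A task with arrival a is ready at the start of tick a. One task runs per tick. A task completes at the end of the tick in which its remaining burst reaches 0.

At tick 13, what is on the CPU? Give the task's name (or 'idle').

running at tick 13 = F

t=0: vr[A=0] → run A
t=1: vr[A=1024/655] → run A
t=2: vr[G=0] → run G
t=3: vr[B=1024/1277 G=1024/1277] → run B
t=4: vr[B=1740800/540171 F=1024/1277 G=1024/1277] → run F
t=5: vr[B=1740800/540171 F=1740800/540171 G=1024/1277] → run G
t=6: vr[B=1740800/540171 F=1740800/540171] → run B
t=7: vr[B=3048448/540171 F=1740800/540171] → run F
t=8: vr[B=3048448/540171 F=3048448/540171] → run B
t=9: vr[B=1452032/180057 F=3048448/540171] → run F
t=10: vr[B=1452032/180057 F=1452032/180057] → run B
t=11: vr[F=1452032/180057] → run F
t=12: vr[F=5663744/540171] → run F
t=13: vr[F=6971392/540171] → run F
t=14: vr[F=2759680/180057] → run F
t=15: (idle)
t=16: (idle)
t=17: (idle)
t=18: (idle)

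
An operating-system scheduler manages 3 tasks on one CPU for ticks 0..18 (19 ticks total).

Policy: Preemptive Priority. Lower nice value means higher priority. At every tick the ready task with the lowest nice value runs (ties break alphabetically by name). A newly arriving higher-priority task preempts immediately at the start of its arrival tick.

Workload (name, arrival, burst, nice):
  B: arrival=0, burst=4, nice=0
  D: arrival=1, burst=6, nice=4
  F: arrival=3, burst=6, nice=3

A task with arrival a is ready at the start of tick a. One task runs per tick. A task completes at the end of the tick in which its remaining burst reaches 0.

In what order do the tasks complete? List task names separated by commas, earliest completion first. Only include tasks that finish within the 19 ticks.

completion order = B, F, D

t=0: ready={B} → run B
t=1: ready={B,D} → run B
t=2: ready={B,D} → run B
t=3: ready={B,D,F} → run B
t=4: ready={D,F} → run F
t=5: ready={D,F} → run F
t=6: ready={D,F} → run F
t=7: ready={D,F} → run F
t=8: ready={D,F} → run F
t=9: ready={D,F} → run F
t=10: ready={D} → run D
t=11: ready={D} → run D
t=12: ready={D} → run D
t=13: ready={D} → run D
t=14: ready={D} → run D
t=15: ready={D} → run D
t=16: (idle)
t=17: (idle)
t=18: (idle)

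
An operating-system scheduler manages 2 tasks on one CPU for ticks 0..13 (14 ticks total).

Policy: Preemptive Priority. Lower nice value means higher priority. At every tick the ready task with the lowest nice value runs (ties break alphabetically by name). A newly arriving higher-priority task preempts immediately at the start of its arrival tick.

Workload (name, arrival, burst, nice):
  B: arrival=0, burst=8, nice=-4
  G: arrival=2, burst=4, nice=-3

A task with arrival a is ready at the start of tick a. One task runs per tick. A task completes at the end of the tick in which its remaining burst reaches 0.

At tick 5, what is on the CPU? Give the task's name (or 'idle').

t=0: ready={B} → run B
t=1: ready={B} → run B
t=2: ready={B,G} → run B
t=3: ready={B,G} → run B
t=4: ready={B,G} → run B
t=5: ready={B,G} → run B
t=6: ready={B,G} → run B
t=7: ready={B,G} → run B
t=8: ready={G} → run G
t=9: ready={G} → run G
t=10: ready={G} → run G
t=11: ready={G} → run G
t=12: (idle)
t=13: (idle)

running at tick 5 = B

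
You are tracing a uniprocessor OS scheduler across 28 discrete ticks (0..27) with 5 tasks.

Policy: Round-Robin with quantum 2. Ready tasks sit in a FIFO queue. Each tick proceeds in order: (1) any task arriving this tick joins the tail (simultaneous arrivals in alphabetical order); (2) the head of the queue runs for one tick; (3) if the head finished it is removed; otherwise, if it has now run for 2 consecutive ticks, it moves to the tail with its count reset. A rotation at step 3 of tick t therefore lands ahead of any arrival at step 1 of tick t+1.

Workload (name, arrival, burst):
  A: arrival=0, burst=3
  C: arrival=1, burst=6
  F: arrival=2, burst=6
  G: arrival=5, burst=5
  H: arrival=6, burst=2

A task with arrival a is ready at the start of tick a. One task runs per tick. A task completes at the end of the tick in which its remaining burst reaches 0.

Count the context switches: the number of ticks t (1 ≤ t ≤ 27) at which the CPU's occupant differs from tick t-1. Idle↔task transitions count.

context switches = 12

t=0: queue=[A] q_used=0 → run A
t=1: queue=[A,C] q_used=1 → run A
t=2: queue=[C,A,F] q_used=0 → run C
t=3: queue=[C,A,F] q_used=1 → run C
t=4: queue=[A,F,C] q_used=0 → run A
t=5: queue=[F,C,G] q_used=0 → run F
t=6: queue=[F,C,G,H] q_used=1 → run F
t=7: queue=[C,G,H,F] q_used=0 → run C
t=8: queue=[C,G,H,F] q_used=1 → run C
t=9: queue=[G,H,F,C] q_used=0 → run G
t=10: queue=[G,H,F,C] q_used=1 → run G
t=11: queue=[H,F,C,G] q_used=0 → run H
t=12: queue=[H,F,C,G] q_used=1 → run H
t=13: queue=[F,C,G] q_used=0 → run F
t=14: queue=[F,C,G] q_used=1 → run F
t=15: queue=[C,G,F] q_used=0 → run C
t=16: queue=[C,G,F] q_used=1 → run C
t=17: queue=[G,F] q_used=0 → run G
t=18: queue=[G,F] q_used=1 → run G
t=19: queue=[F,G] q_used=0 → run F
t=20: queue=[F,G] q_used=1 → run F
t=21: queue=[G] q_used=0 → run G
t=22: (idle)
t=23: (idle)
t=24: (idle)
t=25: (idle)
t=26: (idle)
t=27: (idle)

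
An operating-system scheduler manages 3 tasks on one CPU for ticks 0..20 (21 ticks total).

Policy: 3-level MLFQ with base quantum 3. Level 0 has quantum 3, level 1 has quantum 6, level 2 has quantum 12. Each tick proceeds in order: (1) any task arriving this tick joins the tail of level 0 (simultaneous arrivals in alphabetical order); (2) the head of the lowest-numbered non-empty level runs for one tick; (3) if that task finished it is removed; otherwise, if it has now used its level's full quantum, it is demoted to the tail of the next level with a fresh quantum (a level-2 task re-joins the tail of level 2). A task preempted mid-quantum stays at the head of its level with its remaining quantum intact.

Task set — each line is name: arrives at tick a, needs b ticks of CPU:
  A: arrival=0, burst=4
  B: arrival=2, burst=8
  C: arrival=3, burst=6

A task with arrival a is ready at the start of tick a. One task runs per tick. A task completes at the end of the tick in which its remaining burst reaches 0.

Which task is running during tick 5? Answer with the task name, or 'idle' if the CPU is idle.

running at tick 5 = B

t=0: L0/L1/L2 = A/-/- → run A
t=1: L0/L1/L2 = A/-/- → run A
t=2: L0/L1/L2 = AB/-/- → run A
t=3: L0/L1/L2 = BC/A/- → run B
t=4: L0/L1/L2 = BC/A/- → run B
t=5: L0/L1/L2 = BC/A/- → run B
t=6: L0/L1/L2 = C/AB/- → run C
t=7: L0/L1/L2 = C/AB/- → run C
t=8: L0/L1/L2 = C/AB/- → run C
t=9: L0/L1/L2 = -/ABC/- → run A
t=10: L0/L1/L2 = -/BC/- → run B
t=11: L0/L1/L2 = -/BC/- → run B
t=12: L0/L1/L2 = -/BC/- → run B
t=13: L0/L1/L2 = -/BC/- → run B
t=14: L0/L1/L2 = -/BC/- → run B
t=15: L0/L1/L2 = -/C/- → run C
t=16: L0/L1/L2 = -/C/- → run C
t=17: L0/L1/L2 = -/C/- → run C
t=18: (idle)
t=19: (idle)
t=20: (idle)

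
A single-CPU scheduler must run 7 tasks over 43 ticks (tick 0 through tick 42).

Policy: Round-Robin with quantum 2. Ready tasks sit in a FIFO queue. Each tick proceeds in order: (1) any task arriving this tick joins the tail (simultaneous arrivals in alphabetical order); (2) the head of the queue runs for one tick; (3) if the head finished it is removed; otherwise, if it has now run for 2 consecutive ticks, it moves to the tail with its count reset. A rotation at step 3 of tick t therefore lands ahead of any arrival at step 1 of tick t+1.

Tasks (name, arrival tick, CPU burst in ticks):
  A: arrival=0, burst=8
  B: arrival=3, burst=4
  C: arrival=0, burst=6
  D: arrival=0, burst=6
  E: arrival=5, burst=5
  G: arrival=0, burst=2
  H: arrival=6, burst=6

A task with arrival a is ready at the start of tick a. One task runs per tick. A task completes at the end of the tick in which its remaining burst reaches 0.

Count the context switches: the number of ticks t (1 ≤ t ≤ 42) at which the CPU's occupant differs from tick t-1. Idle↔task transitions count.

t=0: queue=[A,C,D,G] q_used=0 → run A
t=1: queue=[A,C,D,G] q_used=1 → run A
t=2: queue=[C,D,G,A] q_used=0 → run C
t=3: queue=[C,D,G,A,B] q_used=1 → run C
t=4: queue=[D,G,A,B,C] q_used=0 → run D
t=5: queue=[D,G,A,B,C,E] q_used=1 → run D
t=6: queue=[G,A,B,C,E,D,H] q_used=0 → run G
t=7: queue=[G,A,B,C,E,D,H] q_used=1 → run G
t=8: queue=[A,B,C,E,D,H] q_used=0 → run A
t=9: queue=[A,B,C,E,D,H] q_used=1 → run A
t=10: queue=[B,C,E,D,H,A] q_used=0 → run B
t=11: queue=[B,C,E,D,H,A] q_used=1 → run B
t=12: queue=[C,E,D,H,A,B] q_used=0 → run C
t=13: queue=[C,E,D,H,A,B] q_used=1 → run C
t=14: queue=[E,D,H,A,B,C] q_used=0 → run E
t=15: queue=[E,D,H,A,B,C] q_used=1 → run E
t=16: queue=[D,H,A,B,C,E] q_used=0 → run D
t=17: queue=[D,H,A,B,C,E] q_used=1 → run D
t=18: queue=[H,A,B,C,E,D] q_used=0 → run H
t=19: queue=[H,A,B,C,E,D] q_used=1 → run H
t=20: queue=[A,B,C,E,D,H] q_used=0 → run A
t=21: queue=[A,B,C,E,D,H] q_used=1 → run A
t=22: queue=[B,C,E,D,H,A] q_used=0 → run B
t=23: queue=[B,C,E,D,H,A] q_used=1 → run B
t=24: queue=[C,E,D,H,A] q_used=0 → run C
t=25: queue=[C,E,D,H,A] q_used=1 → run C
t=26: queue=[E,D,H,A] q_used=0 → run E
t=27: queue=[E,D,H,A] q_used=1 → run E
t=28: queue=[D,H,A,E] q_used=0 → run D
t=29: queue=[D,H,A,E] q_used=1 → run D
t=30: queue=[H,A,E] q_used=0 → run H
t=31: queue=[H,A,E] q_used=1 → run H
t=32: queue=[A,E,H] q_used=0 → run A
t=33: queue=[A,E,H] q_used=1 → run A
t=34: queue=[E,H] q_used=0 → run E
t=35: queue=[H] q_used=0 → run H
t=36: queue=[H] q_used=1 → run H
t=37: (idle)
t=38: (idle)
t=39: (idle)
t=40: (idle)
t=41: (idle)
t=42: (idle)

context switches = 19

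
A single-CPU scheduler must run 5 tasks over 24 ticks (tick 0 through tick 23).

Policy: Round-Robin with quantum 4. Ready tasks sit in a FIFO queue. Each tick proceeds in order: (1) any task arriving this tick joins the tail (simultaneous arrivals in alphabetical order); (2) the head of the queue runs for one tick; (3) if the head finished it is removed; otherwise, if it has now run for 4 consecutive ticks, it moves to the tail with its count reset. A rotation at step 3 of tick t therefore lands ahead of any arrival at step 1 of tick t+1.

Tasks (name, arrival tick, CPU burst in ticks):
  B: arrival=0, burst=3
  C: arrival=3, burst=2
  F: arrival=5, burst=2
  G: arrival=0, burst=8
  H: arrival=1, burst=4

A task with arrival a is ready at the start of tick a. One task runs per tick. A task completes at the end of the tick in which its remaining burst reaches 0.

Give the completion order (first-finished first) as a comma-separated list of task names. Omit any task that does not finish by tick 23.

completion order = B, H, C, F, G

t=0: queue=[B,G] q_used=0 → run B
t=1: queue=[B,G,H] q_used=1 → run B
t=2: queue=[B,G,H] q_used=2 → run B
t=3: queue=[G,H,C] q_used=0 → run G
t=4: queue=[G,H,C] q_used=1 → run G
t=5: queue=[G,H,C,F] q_used=2 → run G
t=6: queue=[G,H,C,F] q_used=3 → run G
t=7: queue=[H,C,F,G] q_used=0 → run H
t=8: queue=[H,C,F,G] q_used=1 → run H
t=9: queue=[H,C,F,G] q_used=2 → run H
t=10: queue=[H,C,F,G] q_used=3 → run H
t=11: queue=[C,F,G] q_used=0 → run C
t=12: queue=[C,F,G] q_used=1 → run C
t=13: queue=[F,G] q_used=0 → run F
t=14: queue=[F,G] q_used=1 → run F
t=15: queue=[G] q_used=0 → run G
t=16: queue=[G] q_used=1 → run G
t=17: queue=[G] q_used=2 → run G
t=18: queue=[G] q_used=3 → run G
t=19: (idle)
t=20: (idle)
t=21: (idle)
t=22: (idle)
t=23: (idle)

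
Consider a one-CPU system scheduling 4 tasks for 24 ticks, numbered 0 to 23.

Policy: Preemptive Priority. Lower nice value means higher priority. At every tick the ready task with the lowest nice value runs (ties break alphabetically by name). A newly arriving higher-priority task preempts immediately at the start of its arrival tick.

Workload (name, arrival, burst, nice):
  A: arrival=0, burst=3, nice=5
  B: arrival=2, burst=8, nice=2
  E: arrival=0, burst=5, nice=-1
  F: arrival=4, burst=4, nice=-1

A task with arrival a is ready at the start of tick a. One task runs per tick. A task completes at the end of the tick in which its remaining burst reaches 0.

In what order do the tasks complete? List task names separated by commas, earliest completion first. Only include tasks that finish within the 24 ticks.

t=0: ready={A,E} → run E
t=1: ready={A,E} → run E
t=2: ready={A,B,E} → run E
t=3: ready={A,B,E} → run E
t=4: ready={A,B,E,F} → run E
t=5: ready={A,B,F} → run F
t=6: ready={A,B,F} → run F
t=7: ready={A,B,F} → run F
t=8: ready={A,B,F} → run F
t=9: ready={A,B} → run B
t=10: ready={A,B} → run B
t=11: ready={A,B} → run B
t=12: ready={A,B} → run B
t=13: ready={A,B} → run B
t=14: ready={A,B} → run B
t=15: ready={A,B} → run B
t=16: ready={A,B} → run B
t=17: ready={A} → run A
t=18: ready={A} → run A
t=19: ready={A} → run A
t=20: (idle)
t=21: (idle)
t=22: (idle)
t=23: (idle)

completion order = E, F, B, A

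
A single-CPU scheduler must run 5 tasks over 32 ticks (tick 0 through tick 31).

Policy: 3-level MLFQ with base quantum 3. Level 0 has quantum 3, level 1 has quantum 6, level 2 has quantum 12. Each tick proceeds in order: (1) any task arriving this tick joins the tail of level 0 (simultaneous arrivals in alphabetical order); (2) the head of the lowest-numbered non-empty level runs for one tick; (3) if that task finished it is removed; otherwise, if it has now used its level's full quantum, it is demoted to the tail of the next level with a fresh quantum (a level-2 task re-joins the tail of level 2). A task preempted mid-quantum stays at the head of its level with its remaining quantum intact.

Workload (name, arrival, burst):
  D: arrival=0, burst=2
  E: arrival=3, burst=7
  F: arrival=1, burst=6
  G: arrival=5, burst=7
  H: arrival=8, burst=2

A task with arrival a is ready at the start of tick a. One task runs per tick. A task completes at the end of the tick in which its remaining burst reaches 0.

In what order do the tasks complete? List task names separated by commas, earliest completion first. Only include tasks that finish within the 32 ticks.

completion order = D, H, F, E, G

t=0: L0/L1/L2 = D/-/- → run D
t=1: L0/L1/L2 = DF/-/- → run D
t=2: L0/L1/L2 = F/-/- → run F
t=3: L0/L1/L2 = FE/-/- → run F
t=4: L0/L1/L2 = FE/-/- → run F
t=5: L0/L1/L2 = EG/F/- → run E
t=6: L0/L1/L2 = EG/F/- → run E
t=7: L0/L1/L2 = EG/F/- → run E
t=8: L0/L1/L2 = GH/FE/- → run G
t=9: L0/L1/L2 = GH/FE/- → run G
t=10: L0/L1/L2 = GH/FE/- → run G
t=11: L0/L1/L2 = H/FEG/- → run H
t=12: L0/L1/L2 = H/FEG/- → run H
t=13: L0/L1/L2 = -/FEG/- → run F
t=14: L0/L1/L2 = -/FEG/- → run F
t=15: L0/L1/L2 = -/FEG/- → run F
t=16: L0/L1/L2 = -/EG/- → run E
t=17: L0/L1/L2 = -/EG/- → run E
t=18: L0/L1/L2 = -/EG/- → run E
t=19: L0/L1/L2 = -/EG/- → run E
t=20: L0/L1/L2 = -/G/- → run G
t=21: L0/L1/L2 = -/G/- → run G
t=22: L0/L1/L2 = -/G/- → run G
t=23: L0/L1/L2 = -/G/- → run G
t=24: (idle)
t=25: (idle)
t=26: (idle)
t=27: (idle)
t=28: (idle)
t=29: (idle)
t=30: (idle)
t=31: (idle)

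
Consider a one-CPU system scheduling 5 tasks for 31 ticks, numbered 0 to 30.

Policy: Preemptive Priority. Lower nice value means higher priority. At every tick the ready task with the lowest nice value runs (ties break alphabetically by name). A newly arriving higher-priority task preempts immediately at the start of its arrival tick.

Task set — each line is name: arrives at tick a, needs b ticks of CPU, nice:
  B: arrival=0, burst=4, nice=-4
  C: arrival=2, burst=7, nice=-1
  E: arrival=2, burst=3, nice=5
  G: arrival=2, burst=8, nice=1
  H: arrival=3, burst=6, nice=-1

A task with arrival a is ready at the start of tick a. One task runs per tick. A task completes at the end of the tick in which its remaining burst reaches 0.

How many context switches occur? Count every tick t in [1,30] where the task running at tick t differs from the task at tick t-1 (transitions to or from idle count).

context switches = 5

t=0: ready={B} → run B
t=1: ready={B} → run B
t=2: ready={B,C,E,G} → run B
t=3: ready={B,C,E,G,H} → run B
t=4: ready={C,E,G,H} → run C
t=5: ready={C,E,G,H} → run C
t=6: ready={C,E,G,H} → run C
t=7: ready={C,E,G,H} → run C
t=8: ready={C,E,G,H} → run C
t=9: ready={C,E,G,H} → run C
t=10: ready={C,E,G,H} → run C
t=11: ready={E,G,H} → run H
t=12: ready={E,G,H} → run H
t=13: ready={E,G,H} → run H
t=14: ready={E,G,H} → run H
t=15: ready={E,G,H} → run H
t=16: ready={E,G,H} → run H
t=17: ready={E,G} → run G
t=18: ready={E,G} → run G
t=19: ready={E,G} → run G
t=20: ready={E,G} → run G
t=21: ready={E,G} → run G
t=22: ready={E,G} → run G
t=23: ready={E,G} → run G
t=24: ready={E,G} → run G
t=25: ready={E} → run E
t=26: ready={E} → run E
t=27: ready={E} → run E
t=28: (idle)
t=29: (idle)
t=30: (idle)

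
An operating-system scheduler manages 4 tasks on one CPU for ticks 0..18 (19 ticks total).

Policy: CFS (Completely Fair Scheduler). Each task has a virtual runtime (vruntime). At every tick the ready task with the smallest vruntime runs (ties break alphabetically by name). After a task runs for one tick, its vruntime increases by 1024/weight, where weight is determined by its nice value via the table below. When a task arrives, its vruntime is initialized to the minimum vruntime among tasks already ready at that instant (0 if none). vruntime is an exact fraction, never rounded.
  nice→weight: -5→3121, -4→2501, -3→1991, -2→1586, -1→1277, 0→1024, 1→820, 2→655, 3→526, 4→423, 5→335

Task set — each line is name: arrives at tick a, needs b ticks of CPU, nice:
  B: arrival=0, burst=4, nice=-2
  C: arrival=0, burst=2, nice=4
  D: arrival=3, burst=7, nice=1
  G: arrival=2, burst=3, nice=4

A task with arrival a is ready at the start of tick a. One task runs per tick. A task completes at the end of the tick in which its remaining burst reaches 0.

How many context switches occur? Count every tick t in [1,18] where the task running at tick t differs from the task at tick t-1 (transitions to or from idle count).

t=0: vr[B=0 C=0] → run B
t=1: vr[B=512/793 C=0] → run C
t=2: vr[B=512/793 C=1024/423 G=512/793] → run B
t=3: vr[B=1024/793 C=1024/423 D=512/793 G=512/793] → run D
t=4: vr[B=1024/793 C=1024/423 D=307968/162565 G=512/793] → run G
t=5: vr[B=1024/793 C=1024/423 D=307968/162565 G=1028608/335439] → run B
t=6: vr[B=1536/793 C=1024/423 D=307968/162565 G=1028608/335439] → run D
t=7: vr[B=1536/793 C=1024/423 D=510976/162565 G=1028608/335439] → run B
t=8: vr[C=1024/423 D=510976/162565 G=1028608/335439] → run C
t=9: vr[D=510976/162565 G=1028608/335439] → run G
t=10: vr[D=510976/162565 G=1840640/335439] → run D
t=11: vr[D=713984/162565 G=1840640/335439] → run D
t=12: vr[D=916992/162565 G=1840640/335439] → run G
t=13: vr[D=916992/162565] → run D
t=14: vr[D=224000/32513] → run D
t=15: vr[D=1323008/162565] → run D
t=16: (idle)
t=17: (idle)
t=18: (idle)

context switches = 13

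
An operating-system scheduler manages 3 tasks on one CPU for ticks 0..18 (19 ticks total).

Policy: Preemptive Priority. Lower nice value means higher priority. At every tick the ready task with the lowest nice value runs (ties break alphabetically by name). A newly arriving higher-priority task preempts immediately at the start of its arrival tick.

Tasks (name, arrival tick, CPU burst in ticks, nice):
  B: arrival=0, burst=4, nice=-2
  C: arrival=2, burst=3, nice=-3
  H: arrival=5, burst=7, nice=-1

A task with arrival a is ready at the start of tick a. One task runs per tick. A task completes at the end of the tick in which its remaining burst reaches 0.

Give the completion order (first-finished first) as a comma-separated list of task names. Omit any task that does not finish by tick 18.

completion order = C, B, H

t=0: ready={B} → run B
t=1: ready={B} → run B
t=2: ready={B,C} → run C
t=3: ready={B,C} → run C
t=4: ready={B,C} → run C
t=5: ready={B,H} → run B
t=6: ready={B,H} → run B
t=7: ready={H} → run H
t=8: ready={H} → run H
t=9: ready={H} → run H
t=10: ready={H} → run H
t=11: ready={H} → run H
t=12: ready={H} → run H
t=13: ready={H} → run H
t=14: (idle)
t=15: (idle)
t=16: (idle)
t=17: (idle)
t=18: (idle)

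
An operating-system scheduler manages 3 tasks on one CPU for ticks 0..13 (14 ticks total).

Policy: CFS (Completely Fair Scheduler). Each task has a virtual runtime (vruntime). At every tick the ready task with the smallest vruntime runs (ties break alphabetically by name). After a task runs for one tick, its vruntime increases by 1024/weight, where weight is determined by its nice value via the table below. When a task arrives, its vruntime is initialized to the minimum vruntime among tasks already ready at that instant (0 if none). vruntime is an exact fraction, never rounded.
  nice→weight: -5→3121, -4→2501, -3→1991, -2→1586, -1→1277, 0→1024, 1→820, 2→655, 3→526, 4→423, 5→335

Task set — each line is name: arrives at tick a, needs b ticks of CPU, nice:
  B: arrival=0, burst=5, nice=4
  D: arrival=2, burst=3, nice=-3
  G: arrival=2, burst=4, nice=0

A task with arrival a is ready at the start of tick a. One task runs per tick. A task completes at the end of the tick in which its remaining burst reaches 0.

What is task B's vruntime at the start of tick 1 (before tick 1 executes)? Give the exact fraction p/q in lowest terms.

vruntime(B, start of tick 1) = 1024/423

t=0: vr[B=0] → run B
t=1: vr[B=1024/423] → run B
t=2: vr[B=2048/423 D=2048/423 G=2048/423] → run B
t=3: vr[B=1024/141 D=2048/423 G=2048/423] → run D
t=4: vr[B=1024/141 D=4510720/842193 G=2048/423] → run G
t=5: vr[B=1024/141 D=4510720/842193 G=2471/423] → run D
t=6: vr[B=1024/141 D=4943872/842193 G=2471/423] → run G
t=7: vr[B=1024/141 D=4943872/842193 G=2894/423] → run D
t=8: vr[B=1024/141 G=2894/423] → run G
t=9: vr[B=1024/141 G=3317/423] → run B
t=10: vr[B=4096/423 G=3317/423] → run G
t=11: vr[B=4096/423] → run B
t=12: (idle)
t=13: (idle)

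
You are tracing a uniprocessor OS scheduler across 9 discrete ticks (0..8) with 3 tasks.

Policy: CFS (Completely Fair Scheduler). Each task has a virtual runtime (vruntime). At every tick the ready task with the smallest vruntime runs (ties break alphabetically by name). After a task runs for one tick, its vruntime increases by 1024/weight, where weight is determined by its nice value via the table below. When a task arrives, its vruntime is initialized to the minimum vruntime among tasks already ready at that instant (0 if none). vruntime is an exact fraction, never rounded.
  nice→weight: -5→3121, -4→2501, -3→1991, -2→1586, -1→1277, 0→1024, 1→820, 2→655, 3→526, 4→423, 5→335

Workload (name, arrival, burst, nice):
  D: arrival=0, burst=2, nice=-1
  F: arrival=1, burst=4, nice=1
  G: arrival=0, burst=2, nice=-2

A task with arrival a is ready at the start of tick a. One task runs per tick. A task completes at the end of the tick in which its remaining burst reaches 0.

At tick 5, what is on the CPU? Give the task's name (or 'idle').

running at tick 5 = F

t=0: vr[D=0 G=0] → run D
t=1: vr[D=1024/1277 F=0 G=0] → run F
t=2: vr[D=1024/1277 F=256/205 G=0] → run G
t=3: vr[D=1024/1277 F=256/205 G=512/793] → run G
t=4: vr[D=1024/1277 F=256/205] → run D
t=5: vr[F=256/205] → run F
t=6: vr[F=512/205] → run F
t=7: vr[F=768/205] → run F
t=8: (idle)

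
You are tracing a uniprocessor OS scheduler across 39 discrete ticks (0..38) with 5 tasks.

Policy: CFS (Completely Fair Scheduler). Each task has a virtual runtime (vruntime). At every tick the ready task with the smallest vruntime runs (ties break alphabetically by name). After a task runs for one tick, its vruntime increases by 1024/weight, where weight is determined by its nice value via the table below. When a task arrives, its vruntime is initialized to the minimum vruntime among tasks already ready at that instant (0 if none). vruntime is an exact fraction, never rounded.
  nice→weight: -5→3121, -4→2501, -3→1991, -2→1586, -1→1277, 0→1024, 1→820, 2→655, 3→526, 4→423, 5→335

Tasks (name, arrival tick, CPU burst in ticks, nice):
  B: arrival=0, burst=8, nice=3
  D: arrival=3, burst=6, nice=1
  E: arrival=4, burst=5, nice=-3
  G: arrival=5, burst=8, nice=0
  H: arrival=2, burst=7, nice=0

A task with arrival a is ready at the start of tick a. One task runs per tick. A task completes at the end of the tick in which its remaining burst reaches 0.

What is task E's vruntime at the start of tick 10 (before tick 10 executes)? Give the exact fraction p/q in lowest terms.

t=0: vr[B=0] → run B
t=1: vr[B=512/263] → run B
t=2: vr[B=1024/263 H=1024/263] → run B
t=3: vr[B=1536/263 D=1024/263 H=1024/263] → run D
t=4: vr[B=1536/263 D=277248/53915 E=1024/263 H=1024/263] → run E
t=5: vr[B=1536/263 D=277248/53915 E=2308096/523633 G=1024/263 H=1024/263] → run G
t=6: vr[B=1536/263 D=277248/53915 E=2308096/523633 G=1287/263 H=1024/263] → run H
t=7: vr[B=1536/263 D=277248/53915 E=2308096/523633 G=1287/263 H=1287/263] → run E
t=8: vr[B=1536/263 D=277248/53915 E=2577408/523633 G=1287/263 H=1287/263] → run G
t=9: vr[B=1536/263 D=277248/53915 E=2577408/523633 G=1550/263 H=1287/263] → run H
t=10: vr[B=1536/263 D=277248/53915 E=2577408/523633 G=1550/263 H=1550/263] → run E
t=11: vr[B=1536/263 D=277248/53915 E=2846720/523633 G=1550/263 H=1550/263] → run D
t=12: vr[B=1536/263 D=344576/53915 E=2846720/523633 G=1550/263 H=1550/263] → run E
t=13: vr[B=1536/263 D=344576/53915 E=3116032/523633 G=1550/263 H=1550/263] → run B
t=14: vr[B=2048/263 D=344576/53915 E=3116032/523633 G=1550/263 H=1550/263] → run G
t=15: vr[B=2048/263 D=344576/53915 E=3116032/523633 G=1813/263 H=1550/263] → run H
t=16: vr[B=2048/263 D=344576/53915 E=3116032/523633 G=1813/263 H=1813/263] → run E
t=17: vr[B=2048/263 D=344576/53915 G=1813/263 H=1813/263] → run D
t=18: vr[B=2048/263 D=411904/53915 G=1813/263 H=1813/263] → run G
t=19: vr[B=2048/263 D=411904/53915 G=2076/263 H=1813/263] → run H
t=20: vr[B=2048/263 D=411904/53915 G=2076/263 H=2076/263] → run D
t=21: vr[B=2048/263 D=479232/53915 G=2076/263 H=2076/263] → run B
t=22: vr[B=2560/263 D=479232/53915 G=2076/263 H=2076/263] → run G
t=23: vr[B=2560/263 D=479232/53915 G=2339/263 H=2076/263] → run H
t=24: vr[B=2560/263 D=479232/53915 G=2339/263 H=2339/263] → run D
t=25: vr[B=2560/263 D=109312/10783 G=2339/263 H=2339/263] → run G
t=26: vr[B=2560/263 D=109312/10783 G=2602/263 H=2339/263] → run H
t=27: vr[B=2560/263 D=109312/10783 G=2602/263 H=2602/263] → run B
t=28: vr[B=3072/263 D=109312/10783 G=2602/263 H=2602/263] → run G
t=29: vr[B=3072/263 D=109312/10783 G=2865/263 H=2602/263] → run H
t=30: vr[B=3072/263 D=109312/10783 G=2865/263] → run D
t=31: vr[B=3072/263 G=2865/263] → run G
t=32: vr[B=3072/263] → run B
t=33: vr[B=3584/263] → run B
t=34: (idle)
t=35: (idle)
t=36: (idle)
t=37: (idle)
t=38: (idle)

vruntime(E, start of tick 10) = 2577408/523633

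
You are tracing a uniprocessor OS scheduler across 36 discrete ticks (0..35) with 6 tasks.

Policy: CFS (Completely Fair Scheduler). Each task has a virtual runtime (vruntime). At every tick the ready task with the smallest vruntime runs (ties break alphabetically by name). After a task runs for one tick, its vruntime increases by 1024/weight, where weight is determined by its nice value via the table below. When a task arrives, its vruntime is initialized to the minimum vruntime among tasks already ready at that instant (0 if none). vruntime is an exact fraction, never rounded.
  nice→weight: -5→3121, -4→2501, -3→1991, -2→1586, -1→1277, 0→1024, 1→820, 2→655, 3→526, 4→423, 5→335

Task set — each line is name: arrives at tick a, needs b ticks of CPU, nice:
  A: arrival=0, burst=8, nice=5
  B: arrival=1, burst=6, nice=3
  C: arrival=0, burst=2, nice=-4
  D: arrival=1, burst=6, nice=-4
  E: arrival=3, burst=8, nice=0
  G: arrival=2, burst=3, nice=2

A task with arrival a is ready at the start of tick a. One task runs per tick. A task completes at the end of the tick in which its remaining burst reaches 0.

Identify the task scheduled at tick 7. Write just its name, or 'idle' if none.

running at tick 7 = D

t=0: vr[A=0 C=0] → run A
t=1: vr[A=1024/335 B=0 C=0 D=0] → run B
t=2: vr[A=1024/335 B=512/263 C=0 D=0 G=0] → run C
t=3: vr[A=1024/335 B=512/263 C=1024/2501 D=0 E=0 G=0] → run D
t=4: vr[A=1024/335 B=512/263 C=1024/2501 D=1024/2501 E=0 G=0] → run E
t=5: vr[A=1024/335 B=512/263 C=1024/2501 D=1024/2501 E=1 G=0] → run G
t=6: vr[A=1024/335 B=512/263 C=1024/2501 D=1024/2501 E=1 G=1024/655] → run C
t=7: vr[A=1024/335 B=512/263 D=1024/2501 E=1 G=1024/655] → run D
t=8: vr[A=1024/335 B=512/263 D=2048/2501 E=1 G=1024/655] → run D
t=9: vr[A=1024/335 B=512/263 D=3072/2501 E=1 G=1024/655] → run E
t=10: vr[A=1024/335 B=512/263 D=3072/2501 E=2 G=1024/655] → run D
t=11: vr[A=1024/335 B=512/263 D=4096/2501 E=2 G=1024/655] → run G
t=12: vr[A=1024/335 B=512/263 D=4096/2501 E=2 G=2048/655] → run D
t=13: vr[A=1024/335 B=512/263 D=5120/2501 E=2 G=2048/655] → run B
t=14: vr[A=1024/335 B=1024/263 D=5120/2501 E=2 G=2048/655] → run E
t=15: vr[A=1024/335 B=1024/263 D=5120/2501 E=3 G=2048/655] → run D
t=16: vr[A=1024/335 B=1024/263 E=3 G=2048/655] → run E
t=17: vr[A=1024/335 B=1024/263 E=4 G=2048/655] → run A
t=18: vr[A=2048/335 B=1024/263 E=4 G=2048/655] → run G
t=19: vr[A=2048/335 B=1024/263 E=4] → run B
t=20: vr[A=2048/335 B=1536/263 E=4] → run E
t=21: vr[A=2048/335 B=1536/263 E=5] → run E
t=22: vr[A=2048/335 B=1536/263 E=6] → run B
t=23: vr[A=2048/335 B=2048/263 E=6] → run E
t=24: vr[A=2048/335 B=2048/263 E=7] → run A
t=25: vr[A=3072/335 B=2048/263 E=7] → run E
t=26: vr[A=3072/335 B=2048/263] → run B
t=27: vr[A=3072/335 B=2560/263] → run A
t=28: vr[A=4096/335 B=2560/263] → run B
t=29: vr[A=4096/335] → run A
t=30: vr[A=1024/67] → run A
t=31: vr[A=6144/335] → run A
t=32: vr[A=7168/335] → run A
t=33: (idle)
t=34: (idle)
t=35: (idle)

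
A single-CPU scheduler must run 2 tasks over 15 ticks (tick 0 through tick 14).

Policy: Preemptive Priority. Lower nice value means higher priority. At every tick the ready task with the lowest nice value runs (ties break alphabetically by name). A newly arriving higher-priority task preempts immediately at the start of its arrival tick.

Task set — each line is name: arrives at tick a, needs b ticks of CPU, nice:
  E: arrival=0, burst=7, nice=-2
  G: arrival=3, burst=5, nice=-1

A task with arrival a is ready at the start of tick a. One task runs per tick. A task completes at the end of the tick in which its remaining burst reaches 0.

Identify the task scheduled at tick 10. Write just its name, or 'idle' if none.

t=0: ready={E} → run E
t=1: ready={E} → run E
t=2: ready={E} → run E
t=3: ready={E,G} → run E
t=4: ready={E,G} → run E
t=5: ready={E,G} → run E
t=6: ready={E,G} → run E
t=7: ready={G} → run G
t=8: ready={G} → run G
t=9: ready={G} → run G
t=10: ready={G} → run G
t=11: ready={G} → run G
t=12: (idle)
t=13: (idle)
t=14: (idle)

running at tick 10 = G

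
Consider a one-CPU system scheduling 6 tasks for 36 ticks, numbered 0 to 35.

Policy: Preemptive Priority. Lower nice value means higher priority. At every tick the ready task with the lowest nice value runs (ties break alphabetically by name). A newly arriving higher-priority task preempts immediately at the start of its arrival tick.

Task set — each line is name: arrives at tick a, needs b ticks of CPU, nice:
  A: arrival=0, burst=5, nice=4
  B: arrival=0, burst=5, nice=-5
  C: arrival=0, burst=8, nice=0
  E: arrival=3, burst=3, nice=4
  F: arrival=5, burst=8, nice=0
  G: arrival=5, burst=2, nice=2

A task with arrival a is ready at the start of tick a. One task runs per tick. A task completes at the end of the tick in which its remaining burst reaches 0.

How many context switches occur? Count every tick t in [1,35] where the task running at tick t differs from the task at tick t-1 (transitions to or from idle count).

context switches = 6

t=0: ready={A,B,C} → run B
t=1: ready={A,B,C} → run B
t=2: ready={A,B,C} → run B
t=3: ready={A,B,C,E} → run B
t=4: ready={A,B,C,E} → run B
t=5: ready={A,C,E,F,G} → run C
t=6: ready={A,C,E,F,G} → run C
t=7: ready={A,C,E,F,G} → run C
t=8: ready={A,C,E,F,G} → run C
t=9: ready={A,C,E,F,G} → run C
t=10: ready={A,C,E,F,G} → run C
t=11: ready={A,C,E,F,G} → run C
t=12: ready={A,C,E,F,G} → run C
t=13: ready={A,E,F,G} → run F
t=14: ready={A,E,F,G} → run F
t=15: ready={A,E,F,G} → run F
t=16: ready={A,E,F,G} → run F
t=17: ready={A,E,F,G} → run F
t=18: ready={A,E,F,G} → run F
t=19: ready={A,E,F,G} → run F
t=20: ready={A,E,F,G} → run F
t=21: ready={A,E,G} → run G
t=22: ready={A,E,G} → run G
t=23: ready={A,E} → run A
t=24: ready={A,E} → run A
t=25: ready={A,E} → run A
t=26: ready={A,E} → run A
t=27: ready={A,E} → run A
t=28: ready={E} → run E
t=29: ready={E} → run E
t=30: ready={E} → run E
t=31: (idle)
t=32: (idle)
t=33: (idle)
t=34: (idle)
t=35: (idle)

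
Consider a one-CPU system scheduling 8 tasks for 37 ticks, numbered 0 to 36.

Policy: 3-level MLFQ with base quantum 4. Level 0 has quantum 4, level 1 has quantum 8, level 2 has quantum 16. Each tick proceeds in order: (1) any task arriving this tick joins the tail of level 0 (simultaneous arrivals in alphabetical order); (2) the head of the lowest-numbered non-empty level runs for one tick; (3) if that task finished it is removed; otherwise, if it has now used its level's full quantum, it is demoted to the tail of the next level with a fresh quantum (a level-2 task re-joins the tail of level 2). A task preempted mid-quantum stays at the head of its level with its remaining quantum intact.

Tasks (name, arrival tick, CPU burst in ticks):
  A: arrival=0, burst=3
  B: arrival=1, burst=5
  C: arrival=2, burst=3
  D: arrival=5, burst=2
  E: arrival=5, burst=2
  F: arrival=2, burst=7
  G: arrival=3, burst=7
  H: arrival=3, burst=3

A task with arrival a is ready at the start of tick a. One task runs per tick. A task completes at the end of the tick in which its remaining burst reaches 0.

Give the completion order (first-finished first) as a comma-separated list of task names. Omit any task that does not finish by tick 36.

t=0: L0/L1/L2 = A/-/- → run A
t=1: L0/L1/L2 = AB/-/- → run A
t=2: L0/L1/L2 = ABCF/-/- → run A
t=3: L0/L1/L2 = BCFGH/-/- → run B
t=4: L0/L1/L2 = BCFGH/-/- → run B
t=5: L0/L1/L2 = BCFGHDE/-/- → run B
t=6: L0/L1/L2 = BCFGHDE/-/- → run B
t=7: L0/L1/L2 = CFGHDE/B/- → run C
t=8: L0/L1/L2 = CFGHDE/B/- → run C
t=9: L0/L1/L2 = CFGHDE/B/- → run C
t=10: L0/L1/L2 = FGHDE/B/- → run F
t=11: L0/L1/L2 = FGHDE/B/- → run F
t=12: L0/L1/L2 = FGHDE/B/- → run F
t=13: L0/L1/L2 = FGHDE/B/- → run F
t=14: L0/L1/L2 = GHDE/BF/- → run G
t=15: L0/L1/L2 = GHDE/BF/- → run G
t=16: L0/L1/L2 = GHDE/BF/- → run G
t=17: L0/L1/L2 = GHDE/BF/- → run G
t=18: L0/L1/L2 = HDE/BFG/- → run H
t=19: L0/L1/L2 = HDE/BFG/- → run H
t=20: L0/L1/L2 = HDE/BFG/- → run H
t=21: L0/L1/L2 = DE/BFG/- → run D
t=22: L0/L1/L2 = DE/BFG/- → run D
t=23: L0/L1/L2 = E/BFG/- → run E
t=24: L0/L1/L2 = E/BFG/- → run E
t=25: L0/L1/L2 = -/BFG/- → run B
t=26: L0/L1/L2 = -/FG/- → run F
t=27: L0/L1/L2 = -/FG/- → run F
t=28: L0/L1/L2 = -/FG/- → run F
t=29: L0/L1/L2 = -/G/- → run G
t=30: L0/L1/L2 = -/G/- → run G
t=31: L0/L1/L2 = -/G/- → run G
t=32: (idle)
t=33: (idle)
t=34: (idle)
t=35: (idle)
t=36: (idle)

completion order = A, C, H, D, E, B, F, G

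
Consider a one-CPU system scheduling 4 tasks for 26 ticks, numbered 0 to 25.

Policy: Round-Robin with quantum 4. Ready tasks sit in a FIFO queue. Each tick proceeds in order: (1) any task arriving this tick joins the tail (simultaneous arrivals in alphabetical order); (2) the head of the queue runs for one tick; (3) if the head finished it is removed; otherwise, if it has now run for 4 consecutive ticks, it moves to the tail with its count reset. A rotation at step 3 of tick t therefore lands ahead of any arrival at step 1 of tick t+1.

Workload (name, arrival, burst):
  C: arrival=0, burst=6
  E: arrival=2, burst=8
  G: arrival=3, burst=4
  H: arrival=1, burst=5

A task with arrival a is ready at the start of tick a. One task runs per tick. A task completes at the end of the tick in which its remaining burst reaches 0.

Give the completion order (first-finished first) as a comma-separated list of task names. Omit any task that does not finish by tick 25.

completion order = G, C, H, E

t=0: queue=[C] q_used=0 → run C
t=1: queue=[C,H] q_used=1 → run C
t=2: queue=[C,H,E] q_used=2 → run C
t=3: queue=[C,H,E,G] q_used=3 → run C
t=4: queue=[H,E,G,C] q_used=0 → run H
t=5: queue=[H,E,G,C] q_used=1 → run H
t=6: queue=[H,E,G,C] q_used=2 → run H
t=7: queue=[H,E,G,C] q_used=3 → run H
t=8: queue=[E,G,C,H] q_used=0 → run E
t=9: queue=[E,G,C,H] q_used=1 → run E
t=10: queue=[E,G,C,H] q_used=2 → run E
t=11: queue=[E,G,C,H] q_used=3 → run E
t=12: queue=[G,C,H,E] q_used=0 → run G
t=13: queue=[G,C,H,E] q_used=1 → run G
t=14: queue=[G,C,H,E] q_used=2 → run G
t=15: queue=[G,C,H,E] q_used=3 → run G
t=16: queue=[C,H,E] q_used=0 → run C
t=17: queue=[C,H,E] q_used=1 → run C
t=18: queue=[H,E] q_used=0 → run H
t=19: queue=[E] q_used=0 → run E
t=20: queue=[E] q_used=1 → run E
t=21: queue=[E] q_used=2 → run E
t=22: queue=[E] q_used=3 → run E
t=23: (idle)
t=24: (idle)
t=25: (idle)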